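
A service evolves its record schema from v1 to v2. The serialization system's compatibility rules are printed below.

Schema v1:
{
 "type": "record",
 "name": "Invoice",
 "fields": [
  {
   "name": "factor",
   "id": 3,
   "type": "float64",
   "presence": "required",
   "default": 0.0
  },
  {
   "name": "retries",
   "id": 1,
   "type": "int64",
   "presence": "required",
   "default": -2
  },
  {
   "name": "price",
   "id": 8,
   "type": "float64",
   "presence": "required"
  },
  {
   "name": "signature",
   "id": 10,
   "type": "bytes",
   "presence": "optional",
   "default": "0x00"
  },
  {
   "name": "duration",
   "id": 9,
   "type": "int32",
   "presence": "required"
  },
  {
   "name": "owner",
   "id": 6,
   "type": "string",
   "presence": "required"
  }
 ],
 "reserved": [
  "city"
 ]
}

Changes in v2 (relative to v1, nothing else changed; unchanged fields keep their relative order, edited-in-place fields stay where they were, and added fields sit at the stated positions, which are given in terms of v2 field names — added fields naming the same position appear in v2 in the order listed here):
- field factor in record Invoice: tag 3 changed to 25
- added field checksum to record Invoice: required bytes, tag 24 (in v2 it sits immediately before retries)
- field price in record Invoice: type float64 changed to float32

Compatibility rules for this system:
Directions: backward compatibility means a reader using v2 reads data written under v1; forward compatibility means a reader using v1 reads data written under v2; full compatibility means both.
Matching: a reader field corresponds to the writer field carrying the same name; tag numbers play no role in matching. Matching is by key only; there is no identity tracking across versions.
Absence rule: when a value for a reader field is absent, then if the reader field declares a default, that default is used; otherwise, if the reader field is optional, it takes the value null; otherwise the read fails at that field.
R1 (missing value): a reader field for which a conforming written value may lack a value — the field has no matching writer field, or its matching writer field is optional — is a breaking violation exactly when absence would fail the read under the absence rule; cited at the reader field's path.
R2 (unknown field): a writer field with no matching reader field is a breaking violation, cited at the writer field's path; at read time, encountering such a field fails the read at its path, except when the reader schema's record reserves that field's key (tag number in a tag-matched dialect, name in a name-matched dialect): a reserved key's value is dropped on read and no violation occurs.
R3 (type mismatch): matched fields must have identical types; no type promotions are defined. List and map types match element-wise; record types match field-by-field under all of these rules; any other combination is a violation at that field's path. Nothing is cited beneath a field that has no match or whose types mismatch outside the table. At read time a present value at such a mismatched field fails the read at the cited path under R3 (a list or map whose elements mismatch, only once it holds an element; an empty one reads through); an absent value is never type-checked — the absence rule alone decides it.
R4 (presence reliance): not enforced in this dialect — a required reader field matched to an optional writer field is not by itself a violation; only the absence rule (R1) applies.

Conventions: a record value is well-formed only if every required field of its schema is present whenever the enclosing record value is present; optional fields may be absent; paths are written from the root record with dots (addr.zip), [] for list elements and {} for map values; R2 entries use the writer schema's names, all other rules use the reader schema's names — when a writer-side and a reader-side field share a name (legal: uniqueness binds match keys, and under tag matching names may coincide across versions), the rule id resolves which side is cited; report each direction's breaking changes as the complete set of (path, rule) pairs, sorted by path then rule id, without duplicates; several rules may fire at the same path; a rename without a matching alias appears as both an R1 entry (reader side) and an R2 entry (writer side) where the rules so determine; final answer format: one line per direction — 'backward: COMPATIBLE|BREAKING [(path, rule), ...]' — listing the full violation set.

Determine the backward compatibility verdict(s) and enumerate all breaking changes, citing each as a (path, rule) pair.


the writer's type comes first in each Invoice pair
backward analysis of Invoice with v2 as reader and v1 as writer:
  factor: paired with writer factor (float64 -> float64; writer required)
  no writer field matches reader checksum
  retries: paired with writer retries (int64 -> int64; writer required)
  price: paired with writer price (float64 -> float32; writer required)
  signature: paired with writer signature (bytes -> bytes; writer optional)
  duration: paired with writer duration (int32 -> int32; writer required)
  owner: paired with writer owner (string -> string; writer required)
  violation R1 at checksum
  violation R3 at price
  => backward: BREAKING (2)
the other Invoice changes do not affect what is asked:
  field factor in record Invoice: tag 3 changed to 25 -> inert for the asked Invoice verdict: nothing fires

backward: BREAKING [(checksum, R1), (price, R3)]


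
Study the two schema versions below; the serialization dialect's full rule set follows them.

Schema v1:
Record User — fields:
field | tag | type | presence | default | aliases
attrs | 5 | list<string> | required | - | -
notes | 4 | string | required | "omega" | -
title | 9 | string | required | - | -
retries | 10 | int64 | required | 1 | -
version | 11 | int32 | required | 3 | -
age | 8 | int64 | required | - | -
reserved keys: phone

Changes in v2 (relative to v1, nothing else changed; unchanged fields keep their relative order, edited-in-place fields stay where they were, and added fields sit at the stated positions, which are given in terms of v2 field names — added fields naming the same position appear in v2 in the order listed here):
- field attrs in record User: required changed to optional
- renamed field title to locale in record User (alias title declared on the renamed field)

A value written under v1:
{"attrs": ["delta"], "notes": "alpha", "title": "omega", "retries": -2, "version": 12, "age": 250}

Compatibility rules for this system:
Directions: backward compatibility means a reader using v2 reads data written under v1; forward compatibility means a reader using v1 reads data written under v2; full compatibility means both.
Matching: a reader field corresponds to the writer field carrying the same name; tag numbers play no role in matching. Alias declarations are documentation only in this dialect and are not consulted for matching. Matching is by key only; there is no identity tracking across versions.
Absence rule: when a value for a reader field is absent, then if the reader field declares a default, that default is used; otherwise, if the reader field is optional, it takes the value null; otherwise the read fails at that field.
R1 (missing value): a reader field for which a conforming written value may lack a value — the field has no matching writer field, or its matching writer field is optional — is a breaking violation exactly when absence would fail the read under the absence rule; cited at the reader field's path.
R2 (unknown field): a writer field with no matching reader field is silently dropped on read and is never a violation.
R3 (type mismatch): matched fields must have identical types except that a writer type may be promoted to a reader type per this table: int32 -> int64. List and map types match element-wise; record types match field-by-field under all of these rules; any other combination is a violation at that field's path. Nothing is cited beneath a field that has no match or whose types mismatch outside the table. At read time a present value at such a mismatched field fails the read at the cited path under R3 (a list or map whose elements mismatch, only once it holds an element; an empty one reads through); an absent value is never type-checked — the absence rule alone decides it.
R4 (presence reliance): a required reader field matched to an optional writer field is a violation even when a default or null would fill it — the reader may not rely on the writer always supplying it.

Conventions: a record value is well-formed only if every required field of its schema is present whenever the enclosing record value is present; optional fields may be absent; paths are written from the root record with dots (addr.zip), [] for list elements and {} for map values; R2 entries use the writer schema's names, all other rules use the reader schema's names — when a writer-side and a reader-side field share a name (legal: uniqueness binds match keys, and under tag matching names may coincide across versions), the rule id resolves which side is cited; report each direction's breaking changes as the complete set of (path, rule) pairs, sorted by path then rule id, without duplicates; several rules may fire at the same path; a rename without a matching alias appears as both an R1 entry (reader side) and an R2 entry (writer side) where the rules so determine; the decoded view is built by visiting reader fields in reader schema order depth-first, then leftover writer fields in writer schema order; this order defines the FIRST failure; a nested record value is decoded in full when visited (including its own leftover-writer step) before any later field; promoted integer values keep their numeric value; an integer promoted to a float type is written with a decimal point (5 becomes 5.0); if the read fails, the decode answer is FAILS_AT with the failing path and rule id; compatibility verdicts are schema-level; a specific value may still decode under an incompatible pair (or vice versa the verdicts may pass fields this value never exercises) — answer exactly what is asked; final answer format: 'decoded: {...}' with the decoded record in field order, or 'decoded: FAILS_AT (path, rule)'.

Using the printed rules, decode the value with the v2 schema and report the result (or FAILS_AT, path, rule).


arrows below run writer -> reader for User
decode walk for User under reader schema v2:
  attrs := ["delta"]
  notes := "alpha"
  read fails at locale under R1 (no fill)
  => FAILS_AT (locale, R1)
remaining User differences; none change what is asked:
  field attrs in record User: required changed to optional -> changes User's schema-level verdicts only — the decode of this value is the same

decoded: FAILS_AT (locale, R1)


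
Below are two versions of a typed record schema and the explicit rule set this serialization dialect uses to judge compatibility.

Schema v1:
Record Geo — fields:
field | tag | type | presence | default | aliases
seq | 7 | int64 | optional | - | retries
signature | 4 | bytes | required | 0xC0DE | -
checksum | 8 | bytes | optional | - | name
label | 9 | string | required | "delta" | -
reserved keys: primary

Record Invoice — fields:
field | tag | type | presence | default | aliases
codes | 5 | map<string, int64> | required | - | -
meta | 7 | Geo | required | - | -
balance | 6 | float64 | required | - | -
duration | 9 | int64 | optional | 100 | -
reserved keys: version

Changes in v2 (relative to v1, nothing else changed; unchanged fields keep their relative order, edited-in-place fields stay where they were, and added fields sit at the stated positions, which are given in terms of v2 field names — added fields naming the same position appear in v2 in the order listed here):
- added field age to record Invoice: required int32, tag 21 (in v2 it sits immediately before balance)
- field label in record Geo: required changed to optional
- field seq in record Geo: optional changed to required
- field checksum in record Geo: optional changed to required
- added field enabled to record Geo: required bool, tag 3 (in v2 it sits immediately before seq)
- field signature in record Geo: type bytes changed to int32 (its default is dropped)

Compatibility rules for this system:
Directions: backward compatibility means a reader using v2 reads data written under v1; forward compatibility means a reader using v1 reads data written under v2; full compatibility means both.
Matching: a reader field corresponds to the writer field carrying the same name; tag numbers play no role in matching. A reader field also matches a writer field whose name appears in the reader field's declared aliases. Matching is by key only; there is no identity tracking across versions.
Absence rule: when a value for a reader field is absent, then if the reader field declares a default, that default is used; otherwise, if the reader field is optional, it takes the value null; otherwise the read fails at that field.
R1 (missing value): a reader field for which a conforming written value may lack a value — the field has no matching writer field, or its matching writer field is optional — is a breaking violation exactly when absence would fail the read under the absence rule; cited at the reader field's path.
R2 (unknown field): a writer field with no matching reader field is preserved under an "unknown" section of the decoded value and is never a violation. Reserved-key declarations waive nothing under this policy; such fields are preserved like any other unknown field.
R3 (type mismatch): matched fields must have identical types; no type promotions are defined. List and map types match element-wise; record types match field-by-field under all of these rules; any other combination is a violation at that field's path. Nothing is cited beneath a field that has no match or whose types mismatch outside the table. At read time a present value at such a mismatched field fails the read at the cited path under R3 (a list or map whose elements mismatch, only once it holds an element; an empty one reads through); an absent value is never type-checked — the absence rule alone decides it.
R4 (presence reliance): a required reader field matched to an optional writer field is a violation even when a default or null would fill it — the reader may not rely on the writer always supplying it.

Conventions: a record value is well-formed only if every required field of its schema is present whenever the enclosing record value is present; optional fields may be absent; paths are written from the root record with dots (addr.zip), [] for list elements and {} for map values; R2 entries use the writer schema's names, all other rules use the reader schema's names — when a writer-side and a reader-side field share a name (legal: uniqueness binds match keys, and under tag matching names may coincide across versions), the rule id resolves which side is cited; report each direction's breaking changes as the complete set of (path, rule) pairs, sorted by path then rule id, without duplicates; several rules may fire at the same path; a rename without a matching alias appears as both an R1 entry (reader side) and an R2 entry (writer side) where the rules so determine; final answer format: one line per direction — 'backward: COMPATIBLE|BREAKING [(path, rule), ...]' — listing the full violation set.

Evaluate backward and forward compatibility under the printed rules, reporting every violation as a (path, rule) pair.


each type pair in Invoice: writer, then reader
checking backward for Invoice: reader v2 against writer v1:
  map<string, int64> -> map<string, int64>, writer required: codes aligns to codes
  Geo -> Geo, writer required: meta aligns to meta
  age: no writer match
  float64 -> float64, writer required: balance aligns to balance
  int64 -> int64, writer optional: duration aligns to duration
  meta.enabled: no writer match
  int64 -> int64, writer optional: meta.seq aligns to meta.seq
  bytes -> int32, writer required: meta.signature aligns to meta.signature
  bytes -> bytes, writer optional: meta.checksum aligns to meta.checksum
  string -> string, writer required: meta.label aligns to meta.label
  rule R1 violated at age
  rule R1 violated at meta.checksum
  rule R4 violated at meta.checksum
  rule R1 violated at meta.enabled
  rule R1 violated at meta.seq
  rule R4 violated at meta.seq
  rule R3 violated at meta.signature
  => 7 violation(s): backward is BREAKING for Invoice
checking forward for Invoice: reader v1 against writer v2:
  map<string, int64> -> map<string, int64>, writer required: codes aligns to codes
  Geo -> Geo, writer required: meta aligns to meta
  float64 -> float64, writer required: balance aligns to balance
  int64 -> int64, writer optional: duration aligns to duration
  writer field age has no reader counterpart
  int64 -> int64, writer required: meta.seq aligns to meta.seq
  int32 -> bytes, writer required: meta.signature aligns to meta.signature
  bytes -> bytes, writer required: meta.checksum aligns to meta.checksum
  string -> string, writer optional: meta.label aligns to meta.label
  writer field meta.enabled has no reader counterpart
  rule R4 violated at meta.label
  rule R3 violated at meta.signature
  => 2 violation(s): forward is BREAKING for Invoice

backward: BREAKING [(age, R1), (meta.checksum, R1), (meta.checksum, R4), (meta.enabled, R1), (meta.seq, R1), (meta.seq, R4), (meta.signature, R3)]; forward: BREAKING [(meta.label, R4), (meta.signature, R3)]


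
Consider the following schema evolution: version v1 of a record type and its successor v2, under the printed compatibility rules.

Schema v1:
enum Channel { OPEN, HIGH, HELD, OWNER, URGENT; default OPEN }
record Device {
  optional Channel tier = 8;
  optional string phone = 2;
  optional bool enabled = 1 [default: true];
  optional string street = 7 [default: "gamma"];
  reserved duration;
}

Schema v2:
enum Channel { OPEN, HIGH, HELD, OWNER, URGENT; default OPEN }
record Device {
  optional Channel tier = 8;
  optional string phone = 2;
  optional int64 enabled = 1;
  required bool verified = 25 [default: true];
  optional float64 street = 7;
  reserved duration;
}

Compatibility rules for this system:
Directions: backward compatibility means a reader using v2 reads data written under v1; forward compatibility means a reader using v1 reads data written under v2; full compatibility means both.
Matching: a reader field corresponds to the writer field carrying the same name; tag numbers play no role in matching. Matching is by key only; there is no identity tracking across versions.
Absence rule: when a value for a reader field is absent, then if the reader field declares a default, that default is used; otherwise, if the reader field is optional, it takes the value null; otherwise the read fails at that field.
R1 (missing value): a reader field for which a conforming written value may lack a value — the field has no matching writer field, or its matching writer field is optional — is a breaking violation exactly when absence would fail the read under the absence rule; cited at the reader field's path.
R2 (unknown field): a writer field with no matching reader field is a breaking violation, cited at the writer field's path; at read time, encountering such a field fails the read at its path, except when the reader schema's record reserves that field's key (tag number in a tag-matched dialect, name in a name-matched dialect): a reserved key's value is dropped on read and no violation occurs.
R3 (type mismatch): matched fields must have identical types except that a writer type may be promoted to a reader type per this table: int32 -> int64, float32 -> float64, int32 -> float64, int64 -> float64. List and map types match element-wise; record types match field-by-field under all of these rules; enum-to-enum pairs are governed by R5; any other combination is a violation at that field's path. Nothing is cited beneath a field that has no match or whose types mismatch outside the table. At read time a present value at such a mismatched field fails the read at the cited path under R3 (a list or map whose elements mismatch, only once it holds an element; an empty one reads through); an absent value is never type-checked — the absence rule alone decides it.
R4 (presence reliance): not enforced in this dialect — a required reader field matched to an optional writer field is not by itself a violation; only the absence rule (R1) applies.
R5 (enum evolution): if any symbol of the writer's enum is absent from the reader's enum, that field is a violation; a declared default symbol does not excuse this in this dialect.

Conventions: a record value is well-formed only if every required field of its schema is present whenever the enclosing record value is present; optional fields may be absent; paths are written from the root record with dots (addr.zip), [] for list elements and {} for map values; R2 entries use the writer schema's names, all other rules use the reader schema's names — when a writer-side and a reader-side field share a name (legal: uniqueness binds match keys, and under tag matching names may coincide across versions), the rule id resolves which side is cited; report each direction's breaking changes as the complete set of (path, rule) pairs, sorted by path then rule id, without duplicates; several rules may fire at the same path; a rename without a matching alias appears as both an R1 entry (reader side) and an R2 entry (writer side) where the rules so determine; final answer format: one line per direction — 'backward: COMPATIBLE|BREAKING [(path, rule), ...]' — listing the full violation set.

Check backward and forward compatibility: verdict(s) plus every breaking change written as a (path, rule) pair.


the writer's type comes first in each Device pair
checking backward for Device: reader v2 against writer v1:
  Channel -> Channel, writer optional: tier aligns to tier
  string -> string, writer optional: phone aligns to phone
  bool -> int64, writer optional: enabled aligns to enabled
  verified has no writer counterpart
  string -> float64, writer optional: street aligns to street
  breaking: (enabled, R3)
  breaking: (street, R3)
  backward on Device therefore BREAKING (2)
checking forward for Device: reader v1 against writer v2:
  Channel -> Channel, writer optional: tier aligns to tier
  string -> string, writer optional: phone aligns to phone
  int64 -> bool, writer optional: enabled aligns to enabled
  float64 -> string, writer optional: street aligns to street
  verified (writer side), unknown to reader
  breaking: (enabled, R3)
  breaking: (street, R3)
  breaking: (verified, R2)
  forward on Device therefore BREAKING (3)

backward: BREAKING [(enabled, R3), (street, R3)]; forward: BREAKING [(enabled, R3), (street, R3), (verified, R2)]


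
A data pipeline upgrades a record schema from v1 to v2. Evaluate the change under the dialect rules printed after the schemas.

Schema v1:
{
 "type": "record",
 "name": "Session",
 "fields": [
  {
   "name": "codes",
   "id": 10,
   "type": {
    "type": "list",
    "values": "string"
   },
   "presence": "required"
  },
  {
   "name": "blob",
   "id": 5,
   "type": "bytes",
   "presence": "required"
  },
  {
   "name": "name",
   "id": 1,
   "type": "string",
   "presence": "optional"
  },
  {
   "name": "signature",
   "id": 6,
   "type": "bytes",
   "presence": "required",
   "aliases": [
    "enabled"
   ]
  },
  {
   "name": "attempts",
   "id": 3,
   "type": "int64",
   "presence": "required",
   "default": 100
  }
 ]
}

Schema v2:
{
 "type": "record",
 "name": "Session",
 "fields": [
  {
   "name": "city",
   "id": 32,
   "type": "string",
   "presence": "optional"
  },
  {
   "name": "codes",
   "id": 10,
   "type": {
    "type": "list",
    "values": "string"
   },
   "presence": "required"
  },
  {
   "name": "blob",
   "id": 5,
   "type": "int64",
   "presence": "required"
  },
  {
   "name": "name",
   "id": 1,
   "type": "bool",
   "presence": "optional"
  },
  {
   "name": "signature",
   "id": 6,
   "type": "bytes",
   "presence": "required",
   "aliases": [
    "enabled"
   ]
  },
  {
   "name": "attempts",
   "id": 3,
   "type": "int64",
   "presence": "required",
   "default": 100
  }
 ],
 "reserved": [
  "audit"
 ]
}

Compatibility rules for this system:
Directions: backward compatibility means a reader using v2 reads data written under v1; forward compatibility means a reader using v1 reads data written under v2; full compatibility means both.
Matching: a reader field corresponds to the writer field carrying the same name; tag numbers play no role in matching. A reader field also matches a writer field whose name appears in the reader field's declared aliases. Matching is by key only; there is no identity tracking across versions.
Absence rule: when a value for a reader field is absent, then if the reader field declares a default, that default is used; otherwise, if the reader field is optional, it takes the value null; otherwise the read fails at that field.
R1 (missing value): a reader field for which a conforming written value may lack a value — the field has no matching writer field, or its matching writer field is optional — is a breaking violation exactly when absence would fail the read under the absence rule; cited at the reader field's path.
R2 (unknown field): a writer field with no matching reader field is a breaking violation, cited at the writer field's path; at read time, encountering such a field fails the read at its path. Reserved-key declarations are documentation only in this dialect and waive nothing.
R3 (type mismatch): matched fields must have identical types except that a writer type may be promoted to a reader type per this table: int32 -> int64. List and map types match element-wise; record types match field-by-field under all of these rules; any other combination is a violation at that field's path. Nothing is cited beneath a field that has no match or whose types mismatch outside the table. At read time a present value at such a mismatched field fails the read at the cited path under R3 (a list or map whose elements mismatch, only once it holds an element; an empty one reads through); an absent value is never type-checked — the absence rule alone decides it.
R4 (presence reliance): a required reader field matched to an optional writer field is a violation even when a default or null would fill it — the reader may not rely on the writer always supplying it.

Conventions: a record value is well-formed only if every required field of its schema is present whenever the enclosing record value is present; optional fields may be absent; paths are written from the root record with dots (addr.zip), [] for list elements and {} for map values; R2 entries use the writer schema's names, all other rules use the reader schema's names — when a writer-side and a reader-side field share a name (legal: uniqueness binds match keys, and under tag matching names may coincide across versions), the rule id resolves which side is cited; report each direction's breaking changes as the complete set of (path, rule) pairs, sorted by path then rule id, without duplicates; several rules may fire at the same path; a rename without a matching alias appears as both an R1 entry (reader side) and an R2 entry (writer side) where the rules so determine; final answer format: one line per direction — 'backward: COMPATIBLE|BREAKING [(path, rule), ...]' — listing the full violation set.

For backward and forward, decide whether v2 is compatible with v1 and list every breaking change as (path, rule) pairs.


backward: BREAKING [(blob, R3), (name, R3)]; forward: BREAKING [(blob, R3), (city, R2), (name, R3)]

each type pair in Session: writer, then reader
backward on Session — v2 reading data written by v1:
  city: no writer-side match
  list<string> -> list<string>, writer required: codes aligns to codes
  bytes -> int64, writer required: blob aligns to blob
  string -> bool, writer optional: name aligns to name
  bytes -> bytes, writer required: signature aligns to signature
  int64 -> int64, writer required: attempts aligns to attempts
  rule R3 violated at blob
  rule R3 violated at name
  => backward: BREAKING (2)
forward on Session — v1 reading data written by v2:
  list<string> -> list<string>, writer required: codes aligns to codes
  int64 -> bytes, writer required: blob aligns to blob
  bool -> string, writer optional: name aligns to name
  bytes -> bytes, writer required: signature aligns to signature
  int64 -> int64, writer required: attempts aligns to attempts
  writer city: unknown to reader
  rule R3 violated at blob
  rule R2 violated at city
  rule R3 violated at name
  => forward: BREAKING (3)


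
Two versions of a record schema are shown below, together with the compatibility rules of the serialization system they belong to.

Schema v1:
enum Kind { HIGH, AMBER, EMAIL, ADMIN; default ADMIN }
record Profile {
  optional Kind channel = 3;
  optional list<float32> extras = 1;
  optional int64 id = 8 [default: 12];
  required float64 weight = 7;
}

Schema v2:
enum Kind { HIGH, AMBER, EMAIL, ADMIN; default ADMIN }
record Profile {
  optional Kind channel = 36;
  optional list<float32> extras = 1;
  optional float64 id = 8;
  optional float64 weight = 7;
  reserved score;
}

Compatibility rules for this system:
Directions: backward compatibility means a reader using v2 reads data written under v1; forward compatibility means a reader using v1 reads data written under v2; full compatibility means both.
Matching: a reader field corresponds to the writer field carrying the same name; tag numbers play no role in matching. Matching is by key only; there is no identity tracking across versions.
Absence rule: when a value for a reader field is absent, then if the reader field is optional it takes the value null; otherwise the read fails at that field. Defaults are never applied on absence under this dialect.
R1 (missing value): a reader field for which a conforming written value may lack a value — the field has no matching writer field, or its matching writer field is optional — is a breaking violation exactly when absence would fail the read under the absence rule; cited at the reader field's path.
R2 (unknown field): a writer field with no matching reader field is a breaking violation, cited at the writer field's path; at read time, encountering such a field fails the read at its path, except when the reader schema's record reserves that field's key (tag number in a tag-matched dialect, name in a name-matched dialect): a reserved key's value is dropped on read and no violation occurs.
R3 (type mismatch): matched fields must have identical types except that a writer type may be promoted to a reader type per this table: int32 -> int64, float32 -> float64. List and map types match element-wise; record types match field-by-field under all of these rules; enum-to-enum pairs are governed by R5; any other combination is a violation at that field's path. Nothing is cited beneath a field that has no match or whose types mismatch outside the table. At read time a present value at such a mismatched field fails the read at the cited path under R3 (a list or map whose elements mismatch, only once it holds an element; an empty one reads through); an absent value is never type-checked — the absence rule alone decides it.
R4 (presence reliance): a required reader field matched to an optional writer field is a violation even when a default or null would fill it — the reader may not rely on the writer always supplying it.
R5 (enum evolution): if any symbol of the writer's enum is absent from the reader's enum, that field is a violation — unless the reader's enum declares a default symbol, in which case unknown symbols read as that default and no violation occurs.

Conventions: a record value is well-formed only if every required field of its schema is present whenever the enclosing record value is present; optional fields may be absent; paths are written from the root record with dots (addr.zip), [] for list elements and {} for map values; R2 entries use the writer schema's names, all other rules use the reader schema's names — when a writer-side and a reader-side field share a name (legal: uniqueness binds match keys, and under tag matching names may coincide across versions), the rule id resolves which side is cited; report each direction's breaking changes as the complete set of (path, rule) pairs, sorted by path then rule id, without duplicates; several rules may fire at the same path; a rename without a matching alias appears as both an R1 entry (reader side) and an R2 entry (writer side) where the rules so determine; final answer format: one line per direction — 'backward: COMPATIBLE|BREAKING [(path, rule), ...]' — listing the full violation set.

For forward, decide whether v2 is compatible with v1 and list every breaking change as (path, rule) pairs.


forward: BREAKING [(id, R3), (weight, R1), (weight, R4)]

each type pair in Profile: writer, then reader
forward analysis of Profile with v1 as reader and v2 as writer:
  writer optional, Kind -> Kind: reader channel maps from writer channel
  writer optional, list<float32> -> list<float32>: reader extras maps from writer extras
  writer optional, float64 -> int64: reader id maps from writer id
  writer optional, float64 -> float64: reader weight maps from writer weight
  rule R3 violated at id
  rule R1 violated at weight
  rule R4 violated at weight
  => 3 violation(s): forward is BREAKING for Profile
the other Profile changes do not affect what is asked:
  field channel in record Profile: tag 3 changed to 36 -> inert for the asked Profile verdict: nothing fires


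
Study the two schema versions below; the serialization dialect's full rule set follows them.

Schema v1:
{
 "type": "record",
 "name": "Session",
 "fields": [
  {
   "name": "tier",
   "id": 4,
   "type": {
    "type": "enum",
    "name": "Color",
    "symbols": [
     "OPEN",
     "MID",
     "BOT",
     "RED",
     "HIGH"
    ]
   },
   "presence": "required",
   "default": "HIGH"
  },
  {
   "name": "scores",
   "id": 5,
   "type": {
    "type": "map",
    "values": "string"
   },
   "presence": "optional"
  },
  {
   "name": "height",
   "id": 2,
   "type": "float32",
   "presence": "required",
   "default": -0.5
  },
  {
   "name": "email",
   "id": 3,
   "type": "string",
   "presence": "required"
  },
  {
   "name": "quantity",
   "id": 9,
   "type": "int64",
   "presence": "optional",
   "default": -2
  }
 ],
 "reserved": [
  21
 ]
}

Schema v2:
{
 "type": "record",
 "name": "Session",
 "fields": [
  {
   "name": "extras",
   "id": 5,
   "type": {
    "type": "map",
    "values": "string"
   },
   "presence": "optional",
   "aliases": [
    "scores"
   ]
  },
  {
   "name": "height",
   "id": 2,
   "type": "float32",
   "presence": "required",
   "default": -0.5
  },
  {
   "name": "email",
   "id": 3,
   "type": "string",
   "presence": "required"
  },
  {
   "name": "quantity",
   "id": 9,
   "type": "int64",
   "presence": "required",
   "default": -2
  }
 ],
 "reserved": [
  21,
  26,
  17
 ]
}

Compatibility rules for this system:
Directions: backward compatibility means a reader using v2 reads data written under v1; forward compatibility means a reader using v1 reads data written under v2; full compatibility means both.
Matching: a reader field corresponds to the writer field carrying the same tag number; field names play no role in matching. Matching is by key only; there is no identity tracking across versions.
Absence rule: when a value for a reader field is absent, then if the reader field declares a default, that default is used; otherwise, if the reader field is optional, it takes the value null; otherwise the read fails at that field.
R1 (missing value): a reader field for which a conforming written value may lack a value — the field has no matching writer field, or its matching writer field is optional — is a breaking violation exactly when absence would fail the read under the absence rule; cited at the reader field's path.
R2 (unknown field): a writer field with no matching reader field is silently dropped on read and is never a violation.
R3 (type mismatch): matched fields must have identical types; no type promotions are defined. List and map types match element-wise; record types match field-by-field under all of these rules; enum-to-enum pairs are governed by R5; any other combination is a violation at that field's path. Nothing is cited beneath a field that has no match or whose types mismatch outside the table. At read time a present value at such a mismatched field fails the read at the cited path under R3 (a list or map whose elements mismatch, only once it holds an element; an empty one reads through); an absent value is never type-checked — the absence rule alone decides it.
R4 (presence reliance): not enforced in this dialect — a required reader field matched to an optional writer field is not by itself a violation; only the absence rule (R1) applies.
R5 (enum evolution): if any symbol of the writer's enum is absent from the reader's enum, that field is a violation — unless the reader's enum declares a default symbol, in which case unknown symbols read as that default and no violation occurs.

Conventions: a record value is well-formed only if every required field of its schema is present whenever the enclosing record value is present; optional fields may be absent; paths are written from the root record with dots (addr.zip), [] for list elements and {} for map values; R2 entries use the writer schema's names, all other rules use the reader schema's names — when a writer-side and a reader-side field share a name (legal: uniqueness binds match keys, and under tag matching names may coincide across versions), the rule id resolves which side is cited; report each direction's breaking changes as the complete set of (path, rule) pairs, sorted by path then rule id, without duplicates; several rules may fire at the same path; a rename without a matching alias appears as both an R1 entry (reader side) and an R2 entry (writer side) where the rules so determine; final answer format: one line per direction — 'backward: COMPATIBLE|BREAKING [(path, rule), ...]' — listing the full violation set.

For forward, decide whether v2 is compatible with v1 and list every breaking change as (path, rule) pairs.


arrows below run writer -> reader for Session
forward analysis of Session with v1 as reader and v2 as writer:
  tier: no writer match
  scores: paired with writer extras (map<string, string> -> map<string, string>; writer optional)
  height: paired with writer height (float32 -> float32; writer required)
  email: paired with writer email (string -> string; writer required)
  quantity: paired with writer quantity (int64 -> int64; writer required)
  nothing fires on Session: forward is COMPATIBLE
the rest of the Session diff is inert for this question:
  removed field tier from record Session -> fires no rule on Session, leaving the asked answer as it is
  renamed field scores to extras in record Session (alias scores declared on the renamed field) -> fires no rule on Session, leaving the asked answer as it is
  field quantity in record Session: optional changed to required -> fires no rule on Session, leaving the asked answer as it is

forward: COMPATIBLE []


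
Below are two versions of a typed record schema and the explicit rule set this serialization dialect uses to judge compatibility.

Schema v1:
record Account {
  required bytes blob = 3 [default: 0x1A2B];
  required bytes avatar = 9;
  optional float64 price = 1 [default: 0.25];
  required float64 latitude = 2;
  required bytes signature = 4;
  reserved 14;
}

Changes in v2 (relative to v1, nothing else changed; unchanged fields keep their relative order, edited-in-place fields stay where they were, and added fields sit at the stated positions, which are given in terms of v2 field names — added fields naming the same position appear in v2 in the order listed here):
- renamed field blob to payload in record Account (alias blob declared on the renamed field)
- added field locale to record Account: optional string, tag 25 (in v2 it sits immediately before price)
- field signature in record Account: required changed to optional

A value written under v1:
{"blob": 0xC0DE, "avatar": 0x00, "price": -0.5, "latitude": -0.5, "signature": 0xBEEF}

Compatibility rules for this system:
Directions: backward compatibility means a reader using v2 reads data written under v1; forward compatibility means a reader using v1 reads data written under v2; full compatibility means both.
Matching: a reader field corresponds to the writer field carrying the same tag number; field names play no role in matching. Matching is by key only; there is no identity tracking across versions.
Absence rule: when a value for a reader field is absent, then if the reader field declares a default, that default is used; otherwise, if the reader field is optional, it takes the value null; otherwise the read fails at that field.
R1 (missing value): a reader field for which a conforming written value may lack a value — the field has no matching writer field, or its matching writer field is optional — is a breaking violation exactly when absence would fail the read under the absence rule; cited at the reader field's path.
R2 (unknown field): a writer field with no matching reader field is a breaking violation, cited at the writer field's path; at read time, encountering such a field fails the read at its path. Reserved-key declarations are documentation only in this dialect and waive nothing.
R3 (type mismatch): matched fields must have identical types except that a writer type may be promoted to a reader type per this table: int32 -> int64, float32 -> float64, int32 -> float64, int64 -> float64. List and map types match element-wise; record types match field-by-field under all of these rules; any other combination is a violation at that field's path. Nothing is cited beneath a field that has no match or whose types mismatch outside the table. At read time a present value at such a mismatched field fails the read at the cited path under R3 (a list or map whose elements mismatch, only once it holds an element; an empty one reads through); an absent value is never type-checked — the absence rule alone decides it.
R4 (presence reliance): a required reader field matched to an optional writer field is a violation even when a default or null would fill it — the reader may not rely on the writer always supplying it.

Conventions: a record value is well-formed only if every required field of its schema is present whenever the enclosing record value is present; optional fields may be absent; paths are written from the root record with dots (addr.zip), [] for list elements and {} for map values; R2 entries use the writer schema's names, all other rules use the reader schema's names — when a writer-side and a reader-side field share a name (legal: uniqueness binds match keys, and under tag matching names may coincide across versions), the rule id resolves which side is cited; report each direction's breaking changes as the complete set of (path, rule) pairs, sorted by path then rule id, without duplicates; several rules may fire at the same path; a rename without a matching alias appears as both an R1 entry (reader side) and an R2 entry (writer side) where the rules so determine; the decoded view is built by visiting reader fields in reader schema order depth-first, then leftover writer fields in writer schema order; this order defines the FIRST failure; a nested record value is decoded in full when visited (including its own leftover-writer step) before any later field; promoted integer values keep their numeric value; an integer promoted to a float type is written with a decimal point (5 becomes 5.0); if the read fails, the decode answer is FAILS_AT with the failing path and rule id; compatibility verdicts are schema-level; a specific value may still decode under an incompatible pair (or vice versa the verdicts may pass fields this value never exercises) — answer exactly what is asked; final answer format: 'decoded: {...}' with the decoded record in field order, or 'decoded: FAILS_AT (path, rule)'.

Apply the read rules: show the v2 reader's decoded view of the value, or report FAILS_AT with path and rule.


decoded: {"payload": 0xC0DE, "avatar": 0x00, "locale": null, "price": -0.5, "latitude": -0.5, "signature": 0xBEEF}

the writer's type comes first in each Account pair
decoding the Account value with the v2 reader:
  payload := 0xC0DE (from writer blob)
  avatar := 0x00
  locale := null (absent, optional -> null)
  price := -0.5
  latitude := -0.5
  signature := 0xBEEF
  => decoded: {"payload": 0xC0DE, "avatar": 0x00, "locale": null, "price": -0.5, "latitude": -0.5, "signature": 0xBEEF}
checking off the Account differences that do not matter here:
  field signature in record Account: required changed to optional -> changes Account's schema-level verdicts only — the decode of this value is the same
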